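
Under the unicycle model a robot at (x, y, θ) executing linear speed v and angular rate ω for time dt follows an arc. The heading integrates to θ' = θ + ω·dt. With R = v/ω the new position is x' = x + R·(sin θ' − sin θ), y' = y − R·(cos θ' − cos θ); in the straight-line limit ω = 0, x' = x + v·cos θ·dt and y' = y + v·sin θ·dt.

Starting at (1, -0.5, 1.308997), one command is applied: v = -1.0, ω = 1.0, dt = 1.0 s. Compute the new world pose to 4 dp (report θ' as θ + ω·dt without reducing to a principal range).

θ' = 1.3090 + 1.0·1.0 = 2.3090
R = v/ω = -1.0/1.0 = -1.0000
x' = 1 + -1.0000·(sin 2.3090 − sin 1.3090) = 1.2262
y' = -0.5 − -1.0000·(cos 2.3090 − cos 1.3090) = -1.4318

(1.2262, -1.4318, 2.3090)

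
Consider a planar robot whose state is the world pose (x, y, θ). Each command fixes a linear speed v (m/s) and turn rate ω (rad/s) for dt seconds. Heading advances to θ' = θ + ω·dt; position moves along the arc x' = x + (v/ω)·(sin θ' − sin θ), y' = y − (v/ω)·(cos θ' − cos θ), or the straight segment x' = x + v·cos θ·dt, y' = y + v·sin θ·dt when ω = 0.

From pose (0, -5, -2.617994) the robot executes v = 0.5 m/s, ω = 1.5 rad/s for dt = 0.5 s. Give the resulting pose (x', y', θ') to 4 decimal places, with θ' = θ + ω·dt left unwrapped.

θ' = -2.6180 + 1.5·0.5 = -1.8680
R = v/ω = 0.5/1.5 = 0.3333
x' = 0 + 0.3333·(sin -1.8680 − sin -2.6180) = -0.1521
y' = -5 − 0.3333·(cos -1.8680 − cos -2.6180) = -5.1911

(-0.1521, -5.1911, -1.8680)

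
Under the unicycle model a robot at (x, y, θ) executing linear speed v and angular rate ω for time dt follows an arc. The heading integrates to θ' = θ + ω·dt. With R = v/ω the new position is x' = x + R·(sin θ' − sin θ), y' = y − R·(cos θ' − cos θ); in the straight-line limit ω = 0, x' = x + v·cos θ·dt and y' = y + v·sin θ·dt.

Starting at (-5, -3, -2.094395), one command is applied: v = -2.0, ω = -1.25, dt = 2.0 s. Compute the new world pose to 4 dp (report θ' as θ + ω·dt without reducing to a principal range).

(-2.0255, -3.6116, -4.5944)

θ' = -2.0944 + -1.25·2.0 = -4.5944
R = v/ω = -2.0/-1.25 = 1.6000
x' = -5 + 1.6000·(sin -4.5944 − sin -2.0944) = -2.0255
y' = -3 − 1.6000·(cos -4.5944 − cos -2.0944) = -3.6116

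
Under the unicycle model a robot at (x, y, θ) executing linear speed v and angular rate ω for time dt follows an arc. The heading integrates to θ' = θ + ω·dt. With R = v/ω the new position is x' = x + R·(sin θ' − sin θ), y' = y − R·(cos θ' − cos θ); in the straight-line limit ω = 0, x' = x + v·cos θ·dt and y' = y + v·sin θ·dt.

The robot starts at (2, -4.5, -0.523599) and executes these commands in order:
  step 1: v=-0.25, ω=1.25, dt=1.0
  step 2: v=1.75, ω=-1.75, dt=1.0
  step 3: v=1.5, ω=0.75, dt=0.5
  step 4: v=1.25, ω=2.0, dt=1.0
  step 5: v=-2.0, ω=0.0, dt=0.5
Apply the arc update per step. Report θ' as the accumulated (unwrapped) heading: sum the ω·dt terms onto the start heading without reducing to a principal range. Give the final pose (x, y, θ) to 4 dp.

(4.5551, -5.9182, 1.3514)

step 1: θ'=0.7264 (R=-0.2000) → pose (1.7672, -4.5237, 0.7264)
step 2: θ'=-1.0236 (R=-1.0000) → pose (3.2853, -4.7510, -1.0236)
step 3: θ'=-0.6486 (R=2.0000) → pose (3.7852, -5.3042, -0.6486)
step 4: θ'=1.3514 (R=0.6250) → pose (4.7727, -4.9422, 1.3514)
step 5: θ'=1.3514 (straight) → pose (4.5551, -5.9182, 1.3514)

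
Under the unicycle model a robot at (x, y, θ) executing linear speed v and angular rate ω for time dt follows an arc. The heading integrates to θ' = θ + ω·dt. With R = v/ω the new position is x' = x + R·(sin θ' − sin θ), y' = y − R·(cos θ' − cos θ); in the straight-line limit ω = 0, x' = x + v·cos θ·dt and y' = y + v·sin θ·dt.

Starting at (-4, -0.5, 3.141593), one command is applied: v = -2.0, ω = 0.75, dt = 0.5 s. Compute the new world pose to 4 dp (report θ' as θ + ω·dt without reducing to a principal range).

(-3.0233, -0.3147, 3.5166)

θ' = 3.1416 + 0.75·0.5 = 3.5166
R = v/ω = -2.0/0.75 = -2.6667
x' = -4 + -2.6667·(sin 3.5166 − sin 3.1416) = -3.0233
y' = -0.5 − -2.6667·(cos 3.5166 − cos 3.1416) = -0.3147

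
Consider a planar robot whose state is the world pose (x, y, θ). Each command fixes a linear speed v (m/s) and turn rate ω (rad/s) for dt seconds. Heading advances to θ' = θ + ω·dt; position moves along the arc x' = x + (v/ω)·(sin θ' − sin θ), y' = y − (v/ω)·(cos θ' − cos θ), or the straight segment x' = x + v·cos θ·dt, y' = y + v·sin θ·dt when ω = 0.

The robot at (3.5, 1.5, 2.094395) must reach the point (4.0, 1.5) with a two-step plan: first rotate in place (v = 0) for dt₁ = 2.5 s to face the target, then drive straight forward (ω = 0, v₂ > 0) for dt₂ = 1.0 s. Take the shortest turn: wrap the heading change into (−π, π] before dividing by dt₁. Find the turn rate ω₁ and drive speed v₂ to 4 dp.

ω₁ = -0.8378, v₂ = 0.5000

heading to target = atan2(1.5−1.5, 4−3.5) = 0.0000
Δθ = wrap(0.0000 − 2.0944) = -2.0944; ω₁ = Δθ/dt₁ = -0.8378
distance = √((4−3.5)² + (1.5−1.5)²) = 0.5000; v₂ = distance/dt₂ = 0.5000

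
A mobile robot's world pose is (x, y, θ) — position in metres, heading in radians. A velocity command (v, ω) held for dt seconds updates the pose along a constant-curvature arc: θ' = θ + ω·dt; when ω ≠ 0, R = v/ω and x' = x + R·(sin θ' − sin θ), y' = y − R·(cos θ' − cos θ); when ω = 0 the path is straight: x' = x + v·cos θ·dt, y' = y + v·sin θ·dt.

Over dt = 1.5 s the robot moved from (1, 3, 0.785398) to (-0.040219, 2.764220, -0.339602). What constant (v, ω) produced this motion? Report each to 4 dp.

Δθ = -0.339602 − 0.785398 = -1.125000
ω = Δθ/dt = -1.125000/1.5 = -0.7500
R = Δx/(sin θ' − sin θ) = 1.0000
v = R·ω = 1.0000·-0.7500 = -0.7500

v = -0.7500, ω = -0.7500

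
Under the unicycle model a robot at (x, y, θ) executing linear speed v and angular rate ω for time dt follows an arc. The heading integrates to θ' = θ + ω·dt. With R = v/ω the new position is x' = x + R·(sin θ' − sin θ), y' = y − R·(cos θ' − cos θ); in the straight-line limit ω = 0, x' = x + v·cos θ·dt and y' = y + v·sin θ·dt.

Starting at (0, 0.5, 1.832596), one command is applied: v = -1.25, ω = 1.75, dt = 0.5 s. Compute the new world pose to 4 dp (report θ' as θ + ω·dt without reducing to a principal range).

(0.3896, 0.0368, 2.7076)

θ' = 1.8326 + 1.75·0.5 = 2.7076
R = v/ω = -1.25/1.75 = -0.7143
x' = 0 + -0.7143·(sin 2.7076 − sin 1.8326) = 0.3896
y' = 0.5 − -0.7143·(cos 2.7076 − cos 1.8326) = 0.0368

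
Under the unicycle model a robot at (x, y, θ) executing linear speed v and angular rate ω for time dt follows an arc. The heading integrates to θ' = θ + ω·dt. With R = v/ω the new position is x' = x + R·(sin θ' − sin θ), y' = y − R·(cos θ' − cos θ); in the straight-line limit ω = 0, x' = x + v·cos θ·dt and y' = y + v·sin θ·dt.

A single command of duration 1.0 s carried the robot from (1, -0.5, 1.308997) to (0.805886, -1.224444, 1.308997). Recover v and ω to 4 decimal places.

Δθ = 1.308997 − 1.308997 = 0.000000
ω = Δθ/dt = 0.000000/1.0 = 0.0000
ω = 0 → v = (Δx·cos θ + Δy·sin θ)/dt = -0.7500

v = -0.7500, ω = 0.0000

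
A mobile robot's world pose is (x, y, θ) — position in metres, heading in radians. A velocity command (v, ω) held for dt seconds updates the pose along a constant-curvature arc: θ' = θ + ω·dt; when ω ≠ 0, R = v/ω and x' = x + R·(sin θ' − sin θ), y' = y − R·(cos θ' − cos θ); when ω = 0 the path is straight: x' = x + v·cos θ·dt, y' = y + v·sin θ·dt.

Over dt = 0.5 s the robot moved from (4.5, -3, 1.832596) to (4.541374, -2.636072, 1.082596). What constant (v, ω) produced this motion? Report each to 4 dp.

Δθ = 1.082596 − 1.832596 = -0.750000
ω = Δθ/dt = -0.750000/0.5 = -1.5000
R = −Δy/(cos θ' − cos θ) = -0.5000
v = R·ω = -0.5000·-1.5000 = 0.7500

v = 0.7500, ω = -1.5000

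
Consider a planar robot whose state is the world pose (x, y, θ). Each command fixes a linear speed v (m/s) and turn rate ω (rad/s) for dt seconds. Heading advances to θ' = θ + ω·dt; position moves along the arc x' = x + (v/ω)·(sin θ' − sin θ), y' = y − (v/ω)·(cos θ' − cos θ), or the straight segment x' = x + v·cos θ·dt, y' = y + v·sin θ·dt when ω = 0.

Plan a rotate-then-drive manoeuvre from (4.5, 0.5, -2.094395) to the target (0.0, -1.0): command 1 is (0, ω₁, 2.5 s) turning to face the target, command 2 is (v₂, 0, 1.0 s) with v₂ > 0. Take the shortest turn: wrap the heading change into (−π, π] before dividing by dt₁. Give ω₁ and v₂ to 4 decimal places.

heading to target = atan2(-1−0.5, 0−4.5) = -2.8198
Δθ = wrap(-2.8198 − -2.0944) = -0.7254; ω₁ = Δθ/dt₁ = -0.2902
distance = √((0−4.5)² + (-1−0.5)²) = 4.7434; v₂ = distance/dt₂ = 4.7434

ω₁ = -0.2902, v₂ = 4.7434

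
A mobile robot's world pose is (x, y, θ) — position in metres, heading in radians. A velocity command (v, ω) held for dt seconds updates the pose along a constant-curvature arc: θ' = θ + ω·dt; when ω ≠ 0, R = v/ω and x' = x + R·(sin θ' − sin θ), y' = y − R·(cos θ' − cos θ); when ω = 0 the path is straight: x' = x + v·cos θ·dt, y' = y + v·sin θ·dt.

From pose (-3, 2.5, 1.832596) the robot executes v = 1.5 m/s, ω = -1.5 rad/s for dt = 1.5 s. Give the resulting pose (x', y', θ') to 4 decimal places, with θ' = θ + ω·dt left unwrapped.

(-1.6287, 3.6730, -0.4174)

θ' = 1.8326 + -1.5·1.5 = -0.4174
R = v/ω = 1.5/-1.5 = -1.0000
x' = -3 + -1.0000·(sin -0.4174 − sin 1.8326) = -1.6287
y' = 2.5 − -1.0000·(cos -0.4174 − cos 1.8326) = 3.6730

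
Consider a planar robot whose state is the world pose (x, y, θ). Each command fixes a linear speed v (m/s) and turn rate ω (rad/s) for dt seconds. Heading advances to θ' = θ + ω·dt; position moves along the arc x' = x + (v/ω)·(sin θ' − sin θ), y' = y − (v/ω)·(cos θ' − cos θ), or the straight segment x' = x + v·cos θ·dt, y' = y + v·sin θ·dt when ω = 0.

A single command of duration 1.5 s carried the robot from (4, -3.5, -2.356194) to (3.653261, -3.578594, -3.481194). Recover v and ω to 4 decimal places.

Δθ = -3.481194 − -2.356194 = -1.125000
ω = Δθ/dt = -1.125000/1.5 = -0.7500
R = Δx/(sin θ' − sin θ) = -0.3333
v = R·ω = -0.3333·-0.7500 = 0.2500

v = 0.2500, ω = -0.7500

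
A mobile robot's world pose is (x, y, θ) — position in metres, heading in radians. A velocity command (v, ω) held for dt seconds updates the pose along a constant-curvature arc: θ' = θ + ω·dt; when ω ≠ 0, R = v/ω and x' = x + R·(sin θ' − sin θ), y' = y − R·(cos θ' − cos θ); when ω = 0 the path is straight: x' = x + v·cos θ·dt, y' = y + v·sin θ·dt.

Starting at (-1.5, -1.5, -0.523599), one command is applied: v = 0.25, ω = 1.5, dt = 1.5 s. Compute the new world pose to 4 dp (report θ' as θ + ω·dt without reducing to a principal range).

θ' = -0.5236 + 1.5·1.5 = 1.7264
R = v/ω = 0.25/1.5 = 0.1667
x' = -1.5 + 0.1667·(sin 1.7264 − sin -0.5236) = -1.2520
y' = -1.5 − 0.1667·(cos 1.7264 − cos -0.5236) = -1.3298

(-1.2520, -1.3298, 1.7264)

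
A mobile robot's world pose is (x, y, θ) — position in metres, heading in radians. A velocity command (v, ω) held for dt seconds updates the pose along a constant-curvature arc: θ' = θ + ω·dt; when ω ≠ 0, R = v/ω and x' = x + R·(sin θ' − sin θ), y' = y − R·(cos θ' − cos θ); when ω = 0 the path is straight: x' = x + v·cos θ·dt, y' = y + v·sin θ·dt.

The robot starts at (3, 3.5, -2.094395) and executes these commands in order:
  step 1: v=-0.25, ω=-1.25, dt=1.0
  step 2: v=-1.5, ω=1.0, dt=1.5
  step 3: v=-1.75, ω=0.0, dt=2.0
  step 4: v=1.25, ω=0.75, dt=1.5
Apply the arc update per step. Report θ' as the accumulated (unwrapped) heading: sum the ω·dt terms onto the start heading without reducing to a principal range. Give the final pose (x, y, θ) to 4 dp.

(6.4120, 6.3257, -0.7194)

step 1: θ'=-3.3444 (R=0.2000) → pose (3.2135, 3.5959, -3.3444)
step 2: θ'=-1.8444 (R=-1.5000) → pose (4.9598, 4.6599, -1.8444)
step 3: θ'=-1.8444 (straight) → pose (5.9055, 8.0297, -1.8444)
step 4: θ'=-0.7194 (R=1.6667) → pose (6.4120, 6.3257, -0.7194)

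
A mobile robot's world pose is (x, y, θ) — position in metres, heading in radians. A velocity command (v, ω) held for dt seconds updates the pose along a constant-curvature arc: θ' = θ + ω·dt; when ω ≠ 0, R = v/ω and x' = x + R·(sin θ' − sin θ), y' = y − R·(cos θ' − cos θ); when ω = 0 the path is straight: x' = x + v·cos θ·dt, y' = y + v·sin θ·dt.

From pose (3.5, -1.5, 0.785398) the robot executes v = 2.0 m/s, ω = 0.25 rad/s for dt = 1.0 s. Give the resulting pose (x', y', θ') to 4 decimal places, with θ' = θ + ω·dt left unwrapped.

θ' = 0.7854 + 0.25·1.0 = 1.0354
R = v/ω = 2.0/0.25 = 8.0000
x' = 3.5 + 8.0000·(sin 1.0354 − sin 0.7854) = 4.7237
y' = -1.5 − 8.0000·(cos 1.0354 − cos 0.7854) = 0.0754

(4.7237, 0.0754, 1.0354)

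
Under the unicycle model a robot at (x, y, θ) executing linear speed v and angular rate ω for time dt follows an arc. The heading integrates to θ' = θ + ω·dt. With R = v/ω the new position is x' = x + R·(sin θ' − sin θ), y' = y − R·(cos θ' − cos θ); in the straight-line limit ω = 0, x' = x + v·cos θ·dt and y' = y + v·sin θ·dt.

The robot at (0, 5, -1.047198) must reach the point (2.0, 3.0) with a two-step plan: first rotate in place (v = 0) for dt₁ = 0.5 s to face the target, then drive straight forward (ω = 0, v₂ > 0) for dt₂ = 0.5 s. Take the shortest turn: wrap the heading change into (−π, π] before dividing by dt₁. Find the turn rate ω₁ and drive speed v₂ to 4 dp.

heading to target = atan2(3−5, 2−0) = -0.7854
Δθ = wrap(-0.7854 − -1.0472) = 0.2618; ω₁ = Δθ/dt₁ = 0.5236
distance = √((2−0)² + (3−5)²) = 2.8284; v₂ = distance/dt₂ = 5.6569

ω₁ = 0.5236, v₂ = 5.6569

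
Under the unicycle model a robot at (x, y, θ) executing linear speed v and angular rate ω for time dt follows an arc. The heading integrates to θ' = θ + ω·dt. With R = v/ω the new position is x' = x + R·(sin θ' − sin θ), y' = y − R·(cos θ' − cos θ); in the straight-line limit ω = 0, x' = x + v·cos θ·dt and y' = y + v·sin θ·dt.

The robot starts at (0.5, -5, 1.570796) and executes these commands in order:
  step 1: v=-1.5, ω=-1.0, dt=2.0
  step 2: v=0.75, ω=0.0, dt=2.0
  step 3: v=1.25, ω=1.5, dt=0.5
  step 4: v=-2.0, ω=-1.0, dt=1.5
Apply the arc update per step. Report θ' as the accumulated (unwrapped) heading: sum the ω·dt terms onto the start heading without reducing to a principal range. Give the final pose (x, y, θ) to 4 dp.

(-2.1300, -5.8866, -1.1792)

step 1: θ'=-0.4292 (R=1.5000) → pose (-1.6242, -6.3639, -0.4292)
step 2: θ'=-0.4292 (straight) → pose (-0.2603, -6.9882, -0.4292)
step 3: θ'=0.3208 (R=0.8333) → pose (0.3493, -7.0212, 0.3208)
step 4: θ'=-1.1792 (R=2.0000) → pose (-2.1300, -5.8866, -1.1792)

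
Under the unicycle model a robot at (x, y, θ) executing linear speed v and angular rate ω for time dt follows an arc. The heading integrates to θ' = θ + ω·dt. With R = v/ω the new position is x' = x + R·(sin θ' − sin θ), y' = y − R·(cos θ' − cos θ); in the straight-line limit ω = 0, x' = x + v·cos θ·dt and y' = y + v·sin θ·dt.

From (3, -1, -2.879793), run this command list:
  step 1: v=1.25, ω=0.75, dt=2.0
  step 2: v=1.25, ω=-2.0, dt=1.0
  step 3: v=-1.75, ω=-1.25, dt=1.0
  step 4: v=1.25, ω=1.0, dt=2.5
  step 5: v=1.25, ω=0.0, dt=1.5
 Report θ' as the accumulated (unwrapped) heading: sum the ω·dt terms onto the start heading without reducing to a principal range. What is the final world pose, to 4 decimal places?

(-1.2011, -5.9271, -2.1298)

step 1: θ'=-1.3798 (R=1.6667) → pose (1.7950, -2.9263, -1.3798)
step 2: θ'=-3.3798 (R=-0.6250) → pose (1.0339, -3.6523, -3.3798)
step 3: θ'=-4.6298 (R=1.4000) → pose (2.0988, -4.8973, -4.6298)
step 4: θ'=-2.1298 (R=1.2500) → pose (-0.2067, -4.3375, -2.1298)
step 5: θ'=-2.1298 (straight) → pose (-1.2011, -5.9271, -2.1298)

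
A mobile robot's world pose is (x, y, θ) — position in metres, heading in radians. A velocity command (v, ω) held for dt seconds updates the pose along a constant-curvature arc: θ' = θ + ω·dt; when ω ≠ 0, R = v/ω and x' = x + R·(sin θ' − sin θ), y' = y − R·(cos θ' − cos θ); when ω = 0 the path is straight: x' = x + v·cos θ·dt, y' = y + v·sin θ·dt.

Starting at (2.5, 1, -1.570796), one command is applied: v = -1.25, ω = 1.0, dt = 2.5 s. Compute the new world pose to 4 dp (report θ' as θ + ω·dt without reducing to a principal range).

θ' = -1.5708 + 1.0·2.5 = 0.9292
R = v/ω = -1.25/1.0 = -1.2500
x' = 2.5 + -1.2500·(sin 0.9292 − sin -1.5708) = 0.2486
y' = 1 − -1.2500·(cos 0.9292 − cos -1.5708) = 1.7481

(0.2486, 1.7481, 0.9292)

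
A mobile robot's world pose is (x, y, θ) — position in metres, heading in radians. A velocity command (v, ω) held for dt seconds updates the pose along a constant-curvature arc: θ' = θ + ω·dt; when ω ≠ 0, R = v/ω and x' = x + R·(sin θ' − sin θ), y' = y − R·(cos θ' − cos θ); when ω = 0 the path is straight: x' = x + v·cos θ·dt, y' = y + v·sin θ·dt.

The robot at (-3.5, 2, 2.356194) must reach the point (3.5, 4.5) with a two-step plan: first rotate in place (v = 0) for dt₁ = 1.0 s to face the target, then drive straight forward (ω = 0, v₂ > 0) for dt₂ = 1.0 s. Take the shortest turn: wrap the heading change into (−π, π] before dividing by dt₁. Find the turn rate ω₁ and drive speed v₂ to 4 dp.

heading to target = atan2(4.5−2, 3.5−-3.5) = 0.3430
Δθ = wrap(0.3430 − 2.3562) = -2.0132; ω₁ = Δθ/dt₁ = -2.0132
distance = √((3.5−-3.5)² + (4.5−2)²) = 7.4330; v₂ = distance/dt₂ = 7.4330

ω₁ = -2.0132, v₂ = 7.4330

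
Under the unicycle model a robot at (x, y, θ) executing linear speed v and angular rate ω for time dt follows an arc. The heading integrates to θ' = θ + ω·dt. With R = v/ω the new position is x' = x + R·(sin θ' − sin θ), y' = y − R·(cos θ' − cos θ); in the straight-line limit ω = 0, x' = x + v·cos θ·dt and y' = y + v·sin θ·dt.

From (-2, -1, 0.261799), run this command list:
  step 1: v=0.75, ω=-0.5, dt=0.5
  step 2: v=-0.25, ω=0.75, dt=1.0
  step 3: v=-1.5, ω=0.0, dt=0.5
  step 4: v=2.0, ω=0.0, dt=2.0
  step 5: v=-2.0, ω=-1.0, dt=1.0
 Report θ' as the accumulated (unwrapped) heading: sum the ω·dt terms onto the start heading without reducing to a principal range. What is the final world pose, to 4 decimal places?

step 1: θ'=0.0118 (R=-1.5000) → pose (-1.6295, -0.9490, 0.0118)
step 2: θ'=0.7618 (R=-0.3333) → pose (-1.8556, -1.0411, 0.7618)
step 3: θ'=0.7618 (straight) → pose (-2.3983, -1.5588, 0.7618)
step 4: θ'=0.7618 (straight) → pose (0.4961, 1.2021, 0.7618)
step 5: θ'=-0.2382 (R=2.0000) → pose (-1.3563, 0.7058, -0.2382)

(-1.3563, 0.7058, -0.2382)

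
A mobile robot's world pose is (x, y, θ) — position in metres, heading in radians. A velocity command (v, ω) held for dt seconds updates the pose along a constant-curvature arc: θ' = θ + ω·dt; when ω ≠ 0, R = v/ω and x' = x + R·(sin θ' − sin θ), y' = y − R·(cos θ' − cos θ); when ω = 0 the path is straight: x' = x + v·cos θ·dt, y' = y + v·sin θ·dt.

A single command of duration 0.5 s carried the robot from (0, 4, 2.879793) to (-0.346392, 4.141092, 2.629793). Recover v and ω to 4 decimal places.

v = 0.7500, ω = -0.5000

Δθ = 2.629793 − 2.879793 = -0.250000
ω = Δθ/dt = -0.250000/0.5 = -0.5000
R = Δx/(sin θ' − sin θ) = -1.5000
v = R·ω = -1.5000·-0.5000 = 0.7500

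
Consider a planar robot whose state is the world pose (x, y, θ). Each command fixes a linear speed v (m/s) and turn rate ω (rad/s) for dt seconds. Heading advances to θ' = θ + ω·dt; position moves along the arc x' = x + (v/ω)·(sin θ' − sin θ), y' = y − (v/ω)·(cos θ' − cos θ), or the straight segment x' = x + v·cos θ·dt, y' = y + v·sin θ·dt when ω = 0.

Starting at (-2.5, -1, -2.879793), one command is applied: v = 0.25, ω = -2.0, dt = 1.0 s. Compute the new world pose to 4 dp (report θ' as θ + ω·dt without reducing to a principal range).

(-2.6556, -0.8584, -4.8798)

θ' = -2.8798 + -2.0·1.0 = -4.8798
R = v/ω = 0.25/-2.0 = -0.1250
x' = -2.5 + -0.1250·(sin -4.8798 − sin -2.8798) = -2.6556
y' = -1 − -0.1250·(cos -4.8798 − cos -2.8798) = -0.8584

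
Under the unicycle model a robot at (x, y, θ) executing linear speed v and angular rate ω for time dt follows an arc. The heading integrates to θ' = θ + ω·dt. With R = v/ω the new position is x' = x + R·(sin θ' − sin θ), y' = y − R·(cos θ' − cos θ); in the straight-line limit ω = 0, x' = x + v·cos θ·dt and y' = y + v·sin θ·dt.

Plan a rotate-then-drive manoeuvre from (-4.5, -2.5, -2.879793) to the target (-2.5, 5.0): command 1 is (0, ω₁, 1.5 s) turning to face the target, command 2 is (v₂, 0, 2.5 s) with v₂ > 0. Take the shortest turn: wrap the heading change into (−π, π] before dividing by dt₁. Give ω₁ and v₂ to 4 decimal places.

ω₁ = -1.3955, v₂ = 3.1048

heading to target = atan2(5−-2.5, -2.5−-4.5) = 1.3102
Δθ = wrap(1.3102 − -2.8798) = -2.0932; ω₁ = Δθ/dt₁ = -1.3955
distance = √((-2.5−-4.5)² + (5−-2.5)²) = 7.7621; v₂ = distance/dt₂ = 3.1048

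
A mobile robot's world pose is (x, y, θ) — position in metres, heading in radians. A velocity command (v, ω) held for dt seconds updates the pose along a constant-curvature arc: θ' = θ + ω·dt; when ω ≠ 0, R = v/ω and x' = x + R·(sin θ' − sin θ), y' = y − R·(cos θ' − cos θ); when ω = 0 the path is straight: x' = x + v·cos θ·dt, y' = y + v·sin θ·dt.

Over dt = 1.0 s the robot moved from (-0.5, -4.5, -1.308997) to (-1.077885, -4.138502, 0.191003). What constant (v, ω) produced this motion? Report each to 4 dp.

v = -0.7500, ω = 1.5000

Δθ = 0.191003 − -1.308997 = 1.500000
ω = Δθ/dt = 1.500000/1.0 = 1.5000
R = Δx/(sin θ' − sin θ) = -0.5000
v = R·ω = -0.5000·1.5000 = -0.7500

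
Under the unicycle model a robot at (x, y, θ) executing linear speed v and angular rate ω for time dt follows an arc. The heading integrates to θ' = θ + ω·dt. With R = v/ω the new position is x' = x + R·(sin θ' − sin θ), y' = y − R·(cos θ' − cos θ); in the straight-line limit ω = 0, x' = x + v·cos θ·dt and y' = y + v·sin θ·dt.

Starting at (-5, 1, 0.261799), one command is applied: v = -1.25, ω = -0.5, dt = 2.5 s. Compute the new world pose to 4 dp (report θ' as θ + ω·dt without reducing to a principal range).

θ' = 0.2618 + -0.5·2.5 = -0.9882
R = v/ω = -1.25/-0.5 = 2.5000
x' = -5 + 2.5000·(sin -0.9882 − sin 0.2618) = -7.7346
y' = 1 − 2.5000·(cos -0.9882 − cos 0.2618) = 2.0393

(-7.7346, 2.0393, -0.9882)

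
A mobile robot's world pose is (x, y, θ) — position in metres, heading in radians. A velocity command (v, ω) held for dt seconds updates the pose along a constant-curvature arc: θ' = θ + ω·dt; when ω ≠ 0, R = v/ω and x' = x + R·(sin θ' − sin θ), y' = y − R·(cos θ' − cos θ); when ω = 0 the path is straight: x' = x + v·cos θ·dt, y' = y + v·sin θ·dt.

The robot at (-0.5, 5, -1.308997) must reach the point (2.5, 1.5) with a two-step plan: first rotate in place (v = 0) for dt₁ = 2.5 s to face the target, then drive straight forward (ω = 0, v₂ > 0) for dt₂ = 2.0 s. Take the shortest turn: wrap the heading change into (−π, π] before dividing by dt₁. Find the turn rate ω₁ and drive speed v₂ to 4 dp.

heading to target = atan2(1.5−5, 2.5−-0.5) = -0.8622
Δθ = wrap(-0.8622 − -1.3090) = 0.4468; ω₁ = Δθ/dt₁ = 0.1787
distance = √((2.5−-0.5)² + (1.5−5)²) = 4.6098; v₂ = distance/dt₂ = 2.3049

ω₁ = 0.1787, v₂ = 2.3049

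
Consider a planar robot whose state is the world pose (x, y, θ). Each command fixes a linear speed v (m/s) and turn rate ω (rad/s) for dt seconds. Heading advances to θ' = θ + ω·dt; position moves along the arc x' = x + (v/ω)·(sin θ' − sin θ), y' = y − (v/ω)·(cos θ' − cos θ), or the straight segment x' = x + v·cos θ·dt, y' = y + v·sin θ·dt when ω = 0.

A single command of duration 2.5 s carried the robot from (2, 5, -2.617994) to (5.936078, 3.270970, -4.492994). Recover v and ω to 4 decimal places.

v = -2.0000, ω = -0.7500

Δθ = -4.492994 − -2.617994 = -1.875000
ω = Δθ/dt = -1.875000/2.5 = -0.7500
R = Δx/(sin θ' − sin θ) = 2.6667
v = R·ω = 2.6667·-0.7500 = -2.0000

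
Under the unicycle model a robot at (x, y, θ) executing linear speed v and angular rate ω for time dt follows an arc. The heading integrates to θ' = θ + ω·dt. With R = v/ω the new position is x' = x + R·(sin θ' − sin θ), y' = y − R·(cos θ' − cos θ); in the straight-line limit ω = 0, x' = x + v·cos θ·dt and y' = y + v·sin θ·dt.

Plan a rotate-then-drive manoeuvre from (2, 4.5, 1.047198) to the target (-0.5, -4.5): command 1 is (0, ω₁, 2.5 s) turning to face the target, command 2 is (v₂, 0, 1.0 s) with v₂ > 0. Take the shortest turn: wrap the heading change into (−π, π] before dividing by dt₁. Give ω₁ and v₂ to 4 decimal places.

ω₁ = -1.1556, v₂ = 9.3408

heading to target = atan2(-4.5−4.5, -0.5−2) = -1.8417
Δθ = wrap(-1.8417 − 1.0472) = -2.8889; ω₁ = Δθ/dt₁ = -1.1556
distance = √((-0.5−2)² + (-4.5−4.5)²) = 9.3408; v₂ = distance/dt₂ = 9.3408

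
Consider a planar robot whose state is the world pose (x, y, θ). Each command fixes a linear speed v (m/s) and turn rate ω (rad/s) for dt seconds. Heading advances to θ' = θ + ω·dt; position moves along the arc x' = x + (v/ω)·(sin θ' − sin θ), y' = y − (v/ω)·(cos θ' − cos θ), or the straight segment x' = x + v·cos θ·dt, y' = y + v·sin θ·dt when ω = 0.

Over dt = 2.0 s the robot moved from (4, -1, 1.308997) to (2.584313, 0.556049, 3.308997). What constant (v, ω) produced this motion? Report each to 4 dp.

Δθ = 3.308997 − 1.308997 = 2.000000
ω = Δθ/dt = 2.000000/2.0 = 1.0000
R = −Δy/(cos θ' − cos θ) = 1.2500
v = R·ω = 1.2500·1.0000 = 1.2500

v = 1.2500, ω = 1.0000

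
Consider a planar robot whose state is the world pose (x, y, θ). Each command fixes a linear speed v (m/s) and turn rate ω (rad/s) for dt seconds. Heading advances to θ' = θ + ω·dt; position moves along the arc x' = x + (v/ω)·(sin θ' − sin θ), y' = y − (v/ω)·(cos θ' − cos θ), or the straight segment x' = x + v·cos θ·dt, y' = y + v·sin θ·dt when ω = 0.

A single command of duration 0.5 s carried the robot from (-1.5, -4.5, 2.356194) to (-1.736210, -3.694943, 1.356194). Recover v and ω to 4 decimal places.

Δθ = 1.356194 − 2.356194 = -1.000000
ω = Δθ/dt = -1.000000/0.5 = -2.0000
R = −Δy/(cos θ' − cos θ) = -0.8750
v = R·ω = -0.8750·-2.0000 = 1.7500

v = 1.7500, ω = -2.0000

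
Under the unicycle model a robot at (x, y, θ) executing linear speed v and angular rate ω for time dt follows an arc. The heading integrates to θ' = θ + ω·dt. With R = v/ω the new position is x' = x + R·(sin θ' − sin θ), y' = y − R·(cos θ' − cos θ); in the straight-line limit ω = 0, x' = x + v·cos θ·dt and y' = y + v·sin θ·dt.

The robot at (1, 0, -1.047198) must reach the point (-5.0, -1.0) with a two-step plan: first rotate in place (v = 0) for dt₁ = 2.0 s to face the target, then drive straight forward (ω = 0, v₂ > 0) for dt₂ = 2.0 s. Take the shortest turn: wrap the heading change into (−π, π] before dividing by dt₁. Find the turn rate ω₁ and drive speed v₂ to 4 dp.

ω₁ = -0.9646, v₂ = 3.0414

heading to target = atan2(-1−0, -5−1) = -2.9764
Δθ = wrap(-2.9764 − -1.0472) = -1.9292; ω₁ = Δθ/dt₁ = -0.9646
distance = √((-5−1)² + (-1−0)²) = 6.0828; v₂ = distance/dt₂ = 3.0414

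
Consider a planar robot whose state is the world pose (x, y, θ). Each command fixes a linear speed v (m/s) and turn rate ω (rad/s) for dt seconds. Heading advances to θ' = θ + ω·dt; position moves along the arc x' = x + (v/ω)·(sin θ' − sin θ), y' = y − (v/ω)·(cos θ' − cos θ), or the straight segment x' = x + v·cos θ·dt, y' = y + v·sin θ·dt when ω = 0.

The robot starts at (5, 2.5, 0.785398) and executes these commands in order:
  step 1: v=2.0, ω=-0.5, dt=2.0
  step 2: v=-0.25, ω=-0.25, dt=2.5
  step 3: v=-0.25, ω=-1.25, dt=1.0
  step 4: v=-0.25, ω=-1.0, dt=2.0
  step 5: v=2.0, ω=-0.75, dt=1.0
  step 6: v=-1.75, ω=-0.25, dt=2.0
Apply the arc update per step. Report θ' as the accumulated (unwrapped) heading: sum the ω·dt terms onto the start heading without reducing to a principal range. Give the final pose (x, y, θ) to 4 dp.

(6.7893, 2.8174, -5.3396)

step 1: θ'=-0.2146 (R=-4.0000) → pose (8.6803, 3.5798, -0.2146)
step 2: θ'=-0.8396 (R=1.0000) → pose (8.1488, 3.8891, -0.8396)
step 3: θ'=-2.0896 (R=0.2000) → pose (8.1240, 4.1218, -2.0896)
step 4: θ'=-4.0896 (R=0.2500) → pose (8.5442, 4.1437, -4.0896)
step 5: θ'=-4.8396 (R=-2.6667) → pose (8.0651, 6.0375, -4.8396)
step 6: θ'=-5.3396 (R=7.0000) → pose (6.7893, 2.8174, -5.3396)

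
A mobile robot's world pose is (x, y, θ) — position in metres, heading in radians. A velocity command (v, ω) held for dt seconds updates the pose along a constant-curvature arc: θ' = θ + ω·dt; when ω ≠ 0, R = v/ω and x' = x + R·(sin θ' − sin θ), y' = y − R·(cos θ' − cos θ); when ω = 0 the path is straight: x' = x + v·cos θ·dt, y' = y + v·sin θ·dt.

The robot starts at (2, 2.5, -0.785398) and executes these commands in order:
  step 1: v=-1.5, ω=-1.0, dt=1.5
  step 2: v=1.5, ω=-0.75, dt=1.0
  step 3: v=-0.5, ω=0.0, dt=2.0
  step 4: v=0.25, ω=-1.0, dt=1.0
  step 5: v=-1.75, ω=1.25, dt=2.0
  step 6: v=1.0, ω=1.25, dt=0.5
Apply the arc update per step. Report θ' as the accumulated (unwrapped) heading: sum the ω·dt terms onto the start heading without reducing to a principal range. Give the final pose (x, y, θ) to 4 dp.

step 1: θ'=-2.2854 (R=1.5000) → pose (1.9276, 4.5436, -2.2854)
step 2: θ'=-3.0354 (R=-2.0000) → pose (0.6289, 3.8655, -3.0354)
step 3: θ'=-3.0354 (straight) → pose (1.6233, 3.9715, -3.0354)
step 4: θ'=-4.0354 (R=-0.2500) → pose (1.4019, 4.0635, -4.0354)
step 5: θ'=-1.5354 (R=-1.4000) → pose (3.8923, 4.9901, -1.5354)
step 6: θ'=-0.9104 (R=0.8000) → pose (4.0600, 4.5277, -0.9104)

(4.0600, 4.5277, -0.9104)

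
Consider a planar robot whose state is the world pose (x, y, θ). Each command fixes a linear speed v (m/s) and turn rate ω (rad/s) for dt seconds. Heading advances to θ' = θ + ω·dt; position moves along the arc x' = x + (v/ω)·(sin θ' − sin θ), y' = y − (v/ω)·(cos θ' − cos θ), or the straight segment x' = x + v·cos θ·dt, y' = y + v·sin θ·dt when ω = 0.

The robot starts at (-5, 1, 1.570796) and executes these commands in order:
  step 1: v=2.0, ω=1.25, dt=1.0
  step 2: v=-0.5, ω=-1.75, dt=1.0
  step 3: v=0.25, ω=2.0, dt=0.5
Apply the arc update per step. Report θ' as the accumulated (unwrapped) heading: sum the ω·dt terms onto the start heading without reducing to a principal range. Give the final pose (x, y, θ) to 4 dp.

(-5.9348, 2.2301, 2.0708)

step 1: θ'=2.8208 (R=1.6000) → pose (-6.0955, 2.5184, 2.8208)
step 2: θ'=1.0708 (R=0.2857) → pose (-5.9348, 2.1103, 1.0708)
step 3: θ'=2.0708 (R=0.1250) → pose (-5.9348, 2.2301, 2.0708)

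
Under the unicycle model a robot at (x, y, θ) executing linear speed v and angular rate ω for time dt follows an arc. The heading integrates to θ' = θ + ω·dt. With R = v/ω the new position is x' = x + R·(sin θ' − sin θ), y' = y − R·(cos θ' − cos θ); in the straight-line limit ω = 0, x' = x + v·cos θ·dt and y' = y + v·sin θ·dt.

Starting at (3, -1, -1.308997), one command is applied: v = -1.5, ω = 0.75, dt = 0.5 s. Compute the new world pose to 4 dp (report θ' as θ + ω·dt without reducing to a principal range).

θ' = -1.3090 + 0.75·0.5 = -0.9340
R = v/ω = -1.5/0.75 = -2.0000
x' = 3 + -2.0000·(sin -0.9340 − sin -1.3090) = 2.6762
y' = -1 − -2.0000·(cos -0.9340 − cos -1.3090) = -0.3284

(2.6762, -0.3284, -0.9340)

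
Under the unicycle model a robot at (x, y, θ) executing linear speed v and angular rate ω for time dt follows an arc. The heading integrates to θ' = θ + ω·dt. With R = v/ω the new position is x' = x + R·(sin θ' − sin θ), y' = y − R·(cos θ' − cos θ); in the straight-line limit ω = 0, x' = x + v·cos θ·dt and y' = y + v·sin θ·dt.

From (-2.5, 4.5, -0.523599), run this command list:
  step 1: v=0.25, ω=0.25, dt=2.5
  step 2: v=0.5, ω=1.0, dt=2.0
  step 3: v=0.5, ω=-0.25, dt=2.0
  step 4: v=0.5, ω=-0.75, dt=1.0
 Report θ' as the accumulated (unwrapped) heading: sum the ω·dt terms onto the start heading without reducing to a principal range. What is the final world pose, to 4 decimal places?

step 1: θ'=0.1014 (R=1.0000) → pose (-1.8988, 4.3712, 0.1014)
step 2: θ'=2.1014 (R=0.5000) → pose (-1.5181, 5.1216, 2.1014)
step 3: θ'=1.6014 (R=-2.0000) → pose (-1.7922, 6.0725, 1.6014)
step 4: θ'=0.8514 (R=-0.6667) → pose (-1.6273, 6.5322, 0.8514)

(-1.6273, 6.5322, 0.8514)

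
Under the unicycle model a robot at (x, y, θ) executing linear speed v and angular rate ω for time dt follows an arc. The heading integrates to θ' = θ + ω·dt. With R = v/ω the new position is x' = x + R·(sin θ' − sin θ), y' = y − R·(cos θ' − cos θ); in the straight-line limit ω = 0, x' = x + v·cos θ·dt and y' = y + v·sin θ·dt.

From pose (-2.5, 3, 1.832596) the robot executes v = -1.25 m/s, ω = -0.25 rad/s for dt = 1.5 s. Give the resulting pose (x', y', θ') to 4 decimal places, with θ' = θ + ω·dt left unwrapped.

θ' = 1.8326 + -0.25·1.5 = 1.4576
R = v/ω = -1.25/-0.25 = 5.0000
x' = -2.5 + 5.0000·(sin 1.4576 − sin 1.8326) = -2.3616
y' = 3 − 5.0000·(cos 1.4576 − cos 1.8326) = 1.1411

(-2.3616, 1.1411, 1.4576)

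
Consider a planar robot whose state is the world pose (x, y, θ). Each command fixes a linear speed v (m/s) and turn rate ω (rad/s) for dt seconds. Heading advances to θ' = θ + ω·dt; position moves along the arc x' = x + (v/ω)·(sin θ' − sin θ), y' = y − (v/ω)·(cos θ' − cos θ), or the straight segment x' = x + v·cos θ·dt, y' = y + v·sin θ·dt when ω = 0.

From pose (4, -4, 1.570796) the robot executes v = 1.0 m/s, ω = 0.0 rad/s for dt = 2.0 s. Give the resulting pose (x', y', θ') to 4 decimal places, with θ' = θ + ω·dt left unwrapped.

(4.0000, -2.0000, 1.5708)

θ' = 1.5708 + 0.0·2.0 = 1.5708
ω = 0 → straight: x' = 4 + 1.0·cos(1.5708)·2.0 = 4.0000
y' = -4 + 1.0·sin(1.5708)·2.0 = -2.0000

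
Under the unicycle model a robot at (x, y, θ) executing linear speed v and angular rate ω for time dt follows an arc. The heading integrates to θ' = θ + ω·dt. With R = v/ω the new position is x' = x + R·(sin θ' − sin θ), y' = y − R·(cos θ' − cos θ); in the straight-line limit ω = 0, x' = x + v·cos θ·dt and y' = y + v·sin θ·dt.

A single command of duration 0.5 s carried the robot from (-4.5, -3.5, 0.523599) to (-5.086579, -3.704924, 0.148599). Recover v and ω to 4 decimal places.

Δθ = 0.148599 − 0.523599 = -0.375000
ω = Δθ/dt = -0.375000/0.5 = -0.7500
R = Δx/(sin θ' − sin θ) = 1.6667
v = R·ω = 1.6667·-0.7500 = -1.2500

v = -1.2500, ω = -0.7500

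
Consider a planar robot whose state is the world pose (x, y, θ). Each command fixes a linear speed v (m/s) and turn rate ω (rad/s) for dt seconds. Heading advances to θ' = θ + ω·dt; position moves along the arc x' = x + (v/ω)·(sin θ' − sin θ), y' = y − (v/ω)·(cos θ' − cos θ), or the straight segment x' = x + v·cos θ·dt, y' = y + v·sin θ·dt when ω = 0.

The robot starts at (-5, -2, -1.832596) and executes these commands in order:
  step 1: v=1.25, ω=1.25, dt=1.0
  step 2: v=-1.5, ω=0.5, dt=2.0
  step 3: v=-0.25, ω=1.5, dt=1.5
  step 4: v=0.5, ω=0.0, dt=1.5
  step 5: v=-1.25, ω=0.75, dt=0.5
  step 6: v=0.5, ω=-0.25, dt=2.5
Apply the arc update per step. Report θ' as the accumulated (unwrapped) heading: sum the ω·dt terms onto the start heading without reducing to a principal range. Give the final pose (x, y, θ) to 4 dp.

(-8.6578, -2.4983, 2.4174)

step 1: θ'=-0.5826 (R=1.0000) → pose (-4.5843, -3.0939, -0.5826)
step 2: θ'=0.4174 (R=-3.0000) → pose (-7.4510, -2.8565, 0.4174)
step 3: θ'=2.6674 (R=-0.1667) → pose (-7.4596, -3.1572, 2.6674)
step 4: θ'=2.6674 (straight) → pose (-8.1268, -2.8147, 2.6674)
step 5: θ'=3.0424 (R=-1.6667) → pose (-7.5308, -2.9904, 3.0424)
step 6: θ'=2.4174 (R=-2.0000) → pose (-8.6578, -2.4983, 2.4174)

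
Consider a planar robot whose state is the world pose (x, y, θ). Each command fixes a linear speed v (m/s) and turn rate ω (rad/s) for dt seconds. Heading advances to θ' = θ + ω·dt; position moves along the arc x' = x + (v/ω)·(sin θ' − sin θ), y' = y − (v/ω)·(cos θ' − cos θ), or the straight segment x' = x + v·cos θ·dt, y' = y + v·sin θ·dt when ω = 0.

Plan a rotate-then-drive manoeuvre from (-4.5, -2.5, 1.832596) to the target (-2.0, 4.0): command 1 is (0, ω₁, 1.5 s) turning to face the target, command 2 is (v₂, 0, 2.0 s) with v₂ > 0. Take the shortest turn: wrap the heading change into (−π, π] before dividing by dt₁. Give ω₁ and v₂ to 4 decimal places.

heading to target = atan2(4−-2.5, -2−-4.5) = 1.2036
Δθ = wrap(1.2036 − 1.8326) = -0.6290; ω₁ = Δθ/dt₁ = -0.4193
distance = √((-2−-4.5)² + (4−-2.5)²) = 6.9642; v₂ = distance/dt₂ = 3.4821

ω₁ = -0.4193, v₂ = 3.4821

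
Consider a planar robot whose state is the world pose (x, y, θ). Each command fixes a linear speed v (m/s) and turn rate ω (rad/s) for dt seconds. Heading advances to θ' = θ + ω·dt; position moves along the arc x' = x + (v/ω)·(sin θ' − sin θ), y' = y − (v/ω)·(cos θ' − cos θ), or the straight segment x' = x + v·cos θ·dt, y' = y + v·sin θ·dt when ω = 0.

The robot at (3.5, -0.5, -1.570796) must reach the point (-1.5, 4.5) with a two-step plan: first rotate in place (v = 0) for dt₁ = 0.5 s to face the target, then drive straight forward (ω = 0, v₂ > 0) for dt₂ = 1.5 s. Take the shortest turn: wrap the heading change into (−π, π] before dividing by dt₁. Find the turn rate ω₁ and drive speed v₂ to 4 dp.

heading to target = atan2(4.5−-0.5, -1.5−3.5) = 2.3562
Δθ = wrap(2.3562 − -1.5708) = -2.3562; ω₁ = Δθ/dt₁ = -4.7124
distance = √((-1.5−3.5)² + (4.5−-0.5)²) = 7.0711; v₂ = distance/dt₂ = 4.7140

ω₁ = -4.7124, v₂ = 4.7140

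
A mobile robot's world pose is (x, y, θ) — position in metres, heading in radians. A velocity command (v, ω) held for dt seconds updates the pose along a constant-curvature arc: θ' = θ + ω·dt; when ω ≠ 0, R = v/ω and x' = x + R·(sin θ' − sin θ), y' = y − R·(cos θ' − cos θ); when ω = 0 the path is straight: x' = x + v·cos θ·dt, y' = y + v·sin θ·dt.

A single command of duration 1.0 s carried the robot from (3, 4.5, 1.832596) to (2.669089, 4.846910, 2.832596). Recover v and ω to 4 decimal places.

Δθ = 2.832596 − 1.832596 = 1.000000
ω = Δθ/dt = 1.000000/1.0 = 1.0000
R = −Δy/(cos θ' − cos θ) = 0.5000
v = R·ω = 0.5000·1.0000 = 0.5000

v = 0.5000, ω = 1.0000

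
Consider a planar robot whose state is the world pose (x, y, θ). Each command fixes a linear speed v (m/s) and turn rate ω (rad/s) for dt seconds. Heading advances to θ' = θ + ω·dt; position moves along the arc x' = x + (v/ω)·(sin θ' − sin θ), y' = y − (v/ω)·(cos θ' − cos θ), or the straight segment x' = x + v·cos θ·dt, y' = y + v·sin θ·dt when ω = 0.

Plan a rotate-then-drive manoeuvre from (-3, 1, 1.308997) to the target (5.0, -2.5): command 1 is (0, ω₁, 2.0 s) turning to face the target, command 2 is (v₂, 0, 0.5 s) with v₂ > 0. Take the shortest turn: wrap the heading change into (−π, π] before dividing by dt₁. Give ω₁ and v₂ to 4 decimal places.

heading to target = atan2(-2.5−1, 5−-3) = -0.4124
Δθ = wrap(-0.4124 − 1.3090) = -1.7214; ω₁ = Δθ/dt₁ = -0.8607
distance = √((5−-3)² + (-2.5−1)²) = 8.7321; v₂ = distance/dt₂ = 17.4642

ω₁ = -0.8607, v₂ = 17.4642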